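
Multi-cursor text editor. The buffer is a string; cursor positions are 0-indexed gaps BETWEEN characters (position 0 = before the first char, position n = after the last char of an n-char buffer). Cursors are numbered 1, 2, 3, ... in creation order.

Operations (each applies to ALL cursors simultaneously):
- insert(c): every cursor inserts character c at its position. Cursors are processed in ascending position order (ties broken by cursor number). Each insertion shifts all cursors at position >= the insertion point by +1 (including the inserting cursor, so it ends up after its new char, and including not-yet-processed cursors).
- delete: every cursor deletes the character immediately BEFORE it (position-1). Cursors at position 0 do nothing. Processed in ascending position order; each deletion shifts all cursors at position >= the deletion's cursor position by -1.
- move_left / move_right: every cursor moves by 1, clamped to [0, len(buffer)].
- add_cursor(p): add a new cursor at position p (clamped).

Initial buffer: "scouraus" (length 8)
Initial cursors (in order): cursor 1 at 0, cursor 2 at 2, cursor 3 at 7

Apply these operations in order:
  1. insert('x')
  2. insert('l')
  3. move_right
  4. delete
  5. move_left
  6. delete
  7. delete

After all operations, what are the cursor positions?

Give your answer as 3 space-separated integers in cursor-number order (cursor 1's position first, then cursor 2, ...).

After op 1 (insert('x')): buffer="xscxourauxs" (len 11), cursors c1@1 c2@4 c3@10, authorship 1..2.....3.
After op 2 (insert('l')): buffer="xlscxlourauxls" (len 14), cursors c1@2 c2@6 c3@13, authorship 11..22.....33.
After op 3 (move_right): buffer="xlscxlourauxls" (len 14), cursors c1@3 c2@7 c3@14, authorship 11..22.....33.
After op 4 (delete): buffer="xlcxlurauxl" (len 11), cursors c1@2 c2@5 c3@11, authorship 11.22....33
After op 5 (move_left): buffer="xlcxlurauxl" (len 11), cursors c1@1 c2@4 c3@10, authorship 11.22....33
After op 6 (delete): buffer="lcluraul" (len 8), cursors c1@0 c2@2 c3@7, authorship 1.2....3
After op 7 (delete): buffer="llural" (len 6), cursors c1@0 c2@1 c3@5, authorship 12...3

Answer: 0 1 5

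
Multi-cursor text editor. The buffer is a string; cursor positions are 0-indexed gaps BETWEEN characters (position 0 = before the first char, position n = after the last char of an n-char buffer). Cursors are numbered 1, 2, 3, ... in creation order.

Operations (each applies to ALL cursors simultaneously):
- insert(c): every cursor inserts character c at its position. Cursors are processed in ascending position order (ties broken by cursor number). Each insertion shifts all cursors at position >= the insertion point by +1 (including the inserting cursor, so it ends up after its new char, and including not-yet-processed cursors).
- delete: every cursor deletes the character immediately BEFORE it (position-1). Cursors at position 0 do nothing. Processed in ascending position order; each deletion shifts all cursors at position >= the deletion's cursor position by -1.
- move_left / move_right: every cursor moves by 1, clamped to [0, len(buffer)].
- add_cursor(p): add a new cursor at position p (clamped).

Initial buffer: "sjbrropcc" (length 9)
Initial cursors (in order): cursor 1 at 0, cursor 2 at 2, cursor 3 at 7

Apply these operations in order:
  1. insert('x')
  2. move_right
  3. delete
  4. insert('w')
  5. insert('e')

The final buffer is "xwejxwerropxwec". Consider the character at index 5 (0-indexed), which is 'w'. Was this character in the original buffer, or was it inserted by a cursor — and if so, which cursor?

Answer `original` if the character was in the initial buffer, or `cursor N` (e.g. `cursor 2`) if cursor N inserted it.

After op 1 (insert('x')): buffer="xsjxbrropxcc" (len 12), cursors c1@1 c2@4 c3@10, authorship 1..2.....3..
After op 2 (move_right): buffer="xsjxbrropxcc" (len 12), cursors c1@2 c2@5 c3@11, authorship 1..2.....3..
After op 3 (delete): buffer="xjxrropxc" (len 9), cursors c1@1 c2@3 c3@8, authorship 1.2....3.
After op 4 (insert('w')): buffer="xwjxwrropxwc" (len 12), cursors c1@2 c2@5 c3@11, authorship 11.22....33.
After op 5 (insert('e')): buffer="xwejxwerropxwec" (len 15), cursors c1@3 c2@7 c3@14, authorship 111.222....333.
Authorship (.=original, N=cursor N): 1 1 1 . 2 2 2 . . . . 3 3 3 .
Index 5: author = 2

Answer: cursor 2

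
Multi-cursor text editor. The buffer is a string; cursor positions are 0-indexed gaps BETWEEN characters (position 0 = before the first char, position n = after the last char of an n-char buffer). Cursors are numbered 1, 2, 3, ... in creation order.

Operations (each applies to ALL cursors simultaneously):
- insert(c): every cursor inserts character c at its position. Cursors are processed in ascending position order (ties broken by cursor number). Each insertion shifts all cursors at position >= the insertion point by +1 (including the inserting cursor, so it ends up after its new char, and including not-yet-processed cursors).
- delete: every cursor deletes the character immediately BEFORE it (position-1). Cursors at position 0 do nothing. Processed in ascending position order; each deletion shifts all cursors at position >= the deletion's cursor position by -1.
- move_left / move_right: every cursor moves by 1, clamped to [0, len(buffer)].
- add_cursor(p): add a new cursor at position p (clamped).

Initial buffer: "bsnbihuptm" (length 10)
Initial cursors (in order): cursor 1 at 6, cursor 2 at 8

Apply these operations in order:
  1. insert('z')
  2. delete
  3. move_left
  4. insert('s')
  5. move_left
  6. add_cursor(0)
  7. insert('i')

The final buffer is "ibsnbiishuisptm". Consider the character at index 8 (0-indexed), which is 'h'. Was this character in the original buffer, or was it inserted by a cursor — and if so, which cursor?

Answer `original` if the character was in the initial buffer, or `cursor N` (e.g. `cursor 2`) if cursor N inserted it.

After op 1 (insert('z')): buffer="bsnbihzupztm" (len 12), cursors c1@7 c2@10, authorship ......1..2..
After op 2 (delete): buffer="bsnbihuptm" (len 10), cursors c1@6 c2@8, authorship ..........
After op 3 (move_left): buffer="bsnbihuptm" (len 10), cursors c1@5 c2@7, authorship ..........
After op 4 (insert('s')): buffer="bsnbishusptm" (len 12), cursors c1@6 c2@9, authorship .....1..2...
After op 5 (move_left): buffer="bsnbishusptm" (len 12), cursors c1@5 c2@8, authorship .....1..2...
After op 6 (add_cursor(0)): buffer="bsnbishusptm" (len 12), cursors c3@0 c1@5 c2@8, authorship .....1..2...
After op 7 (insert('i')): buffer="ibsnbiishuisptm" (len 15), cursors c3@1 c1@7 c2@11, authorship 3.....11..22...
Authorship (.=original, N=cursor N): 3 . . . . . 1 1 . . 2 2 . . .
Index 8: author = original

Answer: original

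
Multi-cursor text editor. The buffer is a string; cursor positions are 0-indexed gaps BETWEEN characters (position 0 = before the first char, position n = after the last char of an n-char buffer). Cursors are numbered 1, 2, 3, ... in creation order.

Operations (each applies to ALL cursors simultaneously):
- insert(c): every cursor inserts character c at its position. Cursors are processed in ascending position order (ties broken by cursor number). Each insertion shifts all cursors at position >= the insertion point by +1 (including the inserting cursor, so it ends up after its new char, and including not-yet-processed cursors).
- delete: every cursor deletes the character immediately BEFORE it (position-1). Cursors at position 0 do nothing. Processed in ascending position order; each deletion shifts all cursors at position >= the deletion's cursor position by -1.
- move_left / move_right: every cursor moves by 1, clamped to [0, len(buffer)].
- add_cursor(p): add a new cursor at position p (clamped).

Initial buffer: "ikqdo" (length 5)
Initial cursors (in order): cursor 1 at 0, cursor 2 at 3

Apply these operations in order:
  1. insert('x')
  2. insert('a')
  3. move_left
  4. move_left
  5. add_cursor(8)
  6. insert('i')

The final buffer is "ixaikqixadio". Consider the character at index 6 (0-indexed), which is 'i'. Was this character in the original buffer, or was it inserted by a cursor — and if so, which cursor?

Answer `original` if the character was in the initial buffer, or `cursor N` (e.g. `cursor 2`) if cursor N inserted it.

Answer: cursor 2

Derivation:
After op 1 (insert('x')): buffer="xikqxdo" (len 7), cursors c1@1 c2@5, authorship 1...2..
After op 2 (insert('a')): buffer="xaikqxado" (len 9), cursors c1@2 c2@7, authorship 11...22..
After op 3 (move_left): buffer="xaikqxado" (len 9), cursors c1@1 c2@6, authorship 11...22..
After op 4 (move_left): buffer="xaikqxado" (len 9), cursors c1@0 c2@5, authorship 11...22..
After op 5 (add_cursor(8)): buffer="xaikqxado" (len 9), cursors c1@0 c2@5 c3@8, authorship 11...22..
After op 6 (insert('i')): buffer="ixaikqixadio" (len 12), cursors c1@1 c2@7 c3@11, authorship 111...222.3.
Authorship (.=original, N=cursor N): 1 1 1 . . . 2 2 2 . 3 .
Index 6: author = 2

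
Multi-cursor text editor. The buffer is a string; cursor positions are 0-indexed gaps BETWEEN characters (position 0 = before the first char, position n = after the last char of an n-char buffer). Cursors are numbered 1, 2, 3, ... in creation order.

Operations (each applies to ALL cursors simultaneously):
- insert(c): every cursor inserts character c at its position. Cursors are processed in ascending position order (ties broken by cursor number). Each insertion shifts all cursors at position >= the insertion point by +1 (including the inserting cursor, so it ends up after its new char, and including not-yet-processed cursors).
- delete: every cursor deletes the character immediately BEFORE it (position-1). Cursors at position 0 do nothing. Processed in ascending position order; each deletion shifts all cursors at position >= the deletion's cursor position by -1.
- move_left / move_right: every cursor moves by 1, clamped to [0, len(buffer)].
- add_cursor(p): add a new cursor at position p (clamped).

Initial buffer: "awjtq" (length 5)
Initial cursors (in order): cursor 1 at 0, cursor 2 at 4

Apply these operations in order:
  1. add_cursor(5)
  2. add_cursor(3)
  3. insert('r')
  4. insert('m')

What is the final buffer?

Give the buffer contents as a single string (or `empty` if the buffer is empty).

Answer: rmawjrmtrmqrm

Derivation:
After op 1 (add_cursor(5)): buffer="awjtq" (len 5), cursors c1@0 c2@4 c3@5, authorship .....
After op 2 (add_cursor(3)): buffer="awjtq" (len 5), cursors c1@0 c4@3 c2@4 c3@5, authorship .....
After op 3 (insert('r')): buffer="rawjrtrqr" (len 9), cursors c1@1 c4@5 c2@7 c3@9, authorship 1...4.2.3
After op 4 (insert('m')): buffer="rmawjrmtrmqrm" (len 13), cursors c1@2 c4@7 c2@10 c3@13, authorship 11...44.22.33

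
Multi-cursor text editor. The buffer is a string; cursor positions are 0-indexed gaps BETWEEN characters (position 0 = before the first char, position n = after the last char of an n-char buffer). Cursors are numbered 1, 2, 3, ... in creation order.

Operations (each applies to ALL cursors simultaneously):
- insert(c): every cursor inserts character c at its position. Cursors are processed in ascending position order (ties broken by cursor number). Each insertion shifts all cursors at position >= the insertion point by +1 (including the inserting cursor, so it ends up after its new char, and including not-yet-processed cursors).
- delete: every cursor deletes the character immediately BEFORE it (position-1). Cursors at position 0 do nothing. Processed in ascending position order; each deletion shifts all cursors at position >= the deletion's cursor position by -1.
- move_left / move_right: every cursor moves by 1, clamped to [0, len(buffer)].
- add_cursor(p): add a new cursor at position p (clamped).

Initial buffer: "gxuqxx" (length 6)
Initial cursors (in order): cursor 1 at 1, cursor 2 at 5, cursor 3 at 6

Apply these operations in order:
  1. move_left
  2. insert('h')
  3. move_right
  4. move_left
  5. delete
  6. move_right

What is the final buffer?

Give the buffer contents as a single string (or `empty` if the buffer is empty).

Answer: gxuqxx

Derivation:
After op 1 (move_left): buffer="gxuqxx" (len 6), cursors c1@0 c2@4 c3@5, authorship ......
After op 2 (insert('h')): buffer="hgxuqhxhx" (len 9), cursors c1@1 c2@6 c3@8, authorship 1....2.3.
After op 3 (move_right): buffer="hgxuqhxhx" (len 9), cursors c1@2 c2@7 c3@9, authorship 1....2.3.
After op 4 (move_left): buffer="hgxuqhxhx" (len 9), cursors c1@1 c2@6 c3@8, authorship 1....2.3.
After op 5 (delete): buffer="gxuqxx" (len 6), cursors c1@0 c2@4 c3@5, authorship ......
After op 6 (move_right): buffer="gxuqxx" (len 6), cursors c1@1 c2@5 c3@6, authorship ......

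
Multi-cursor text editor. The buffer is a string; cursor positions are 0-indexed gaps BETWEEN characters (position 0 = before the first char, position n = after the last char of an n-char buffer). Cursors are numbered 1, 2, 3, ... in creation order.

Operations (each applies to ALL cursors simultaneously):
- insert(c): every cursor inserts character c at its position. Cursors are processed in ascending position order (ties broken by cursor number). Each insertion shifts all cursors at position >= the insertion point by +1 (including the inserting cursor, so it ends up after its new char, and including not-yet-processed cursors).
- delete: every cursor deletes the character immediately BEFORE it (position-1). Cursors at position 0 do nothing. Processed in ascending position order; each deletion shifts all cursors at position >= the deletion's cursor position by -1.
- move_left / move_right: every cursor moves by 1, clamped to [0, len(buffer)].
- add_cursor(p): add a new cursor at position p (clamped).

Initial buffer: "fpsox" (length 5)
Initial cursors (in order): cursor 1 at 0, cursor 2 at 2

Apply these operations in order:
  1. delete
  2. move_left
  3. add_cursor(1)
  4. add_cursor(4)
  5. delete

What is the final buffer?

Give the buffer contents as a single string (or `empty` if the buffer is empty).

After op 1 (delete): buffer="fsox" (len 4), cursors c1@0 c2@1, authorship ....
After op 2 (move_left): buffer="fsox" (len 4), cursors c1@0 c2@0, authorship ....
After op 3 (add_cursor(1)): buffer="fsox" (len 4), cursors c1@0 c2@0 c3@1, authorship ....
After op 4 (add_cursor(4)): buffer="fsox" (len 4), cursors c1@0 c2@0 c3@1 c4@4, authorship ....
After op 5 (delete): buffer="so" (len 2), cursors c1@0 c2@0 c3@0 c4@2, authorship ..

Answer: so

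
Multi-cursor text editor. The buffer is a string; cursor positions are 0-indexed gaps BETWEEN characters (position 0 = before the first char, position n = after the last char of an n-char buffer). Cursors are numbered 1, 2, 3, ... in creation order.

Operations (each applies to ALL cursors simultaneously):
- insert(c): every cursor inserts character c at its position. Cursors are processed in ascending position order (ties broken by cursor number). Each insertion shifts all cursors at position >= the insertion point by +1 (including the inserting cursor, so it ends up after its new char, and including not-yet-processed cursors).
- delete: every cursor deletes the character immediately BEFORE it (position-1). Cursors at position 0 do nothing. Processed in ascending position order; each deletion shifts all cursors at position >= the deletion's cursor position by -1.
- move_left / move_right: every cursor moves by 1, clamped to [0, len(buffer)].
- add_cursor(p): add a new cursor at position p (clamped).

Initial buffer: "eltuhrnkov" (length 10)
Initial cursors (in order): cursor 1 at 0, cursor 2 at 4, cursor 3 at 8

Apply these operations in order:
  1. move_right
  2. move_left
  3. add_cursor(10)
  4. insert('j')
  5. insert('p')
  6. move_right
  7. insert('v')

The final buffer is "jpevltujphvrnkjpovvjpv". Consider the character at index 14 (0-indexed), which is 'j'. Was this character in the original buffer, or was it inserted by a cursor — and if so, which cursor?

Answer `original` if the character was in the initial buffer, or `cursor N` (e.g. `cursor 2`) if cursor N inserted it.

Answer: cursor 3

Derivation:
After op 1 (move_right): buffer="eltuhrnkov" (len 10), cursors c1@1 c2@5 c3@9, authorship ..........
After op 2 (move_left): buffer="eltuhrnkov" (len 10), cursors c1@0 c2@4 c3@8, authorship ..........
After op 3 (add_cursor(10)): buffer="eltuhrnkov" (len 10), cursors c1@0 c2@4 c3@8 c4@10, authorship ..........
After op 4 (insert('j')): buffer="jeltujhrnkjovj" (len 14), cursors c1@1 c2@6 c3@11 c4@14, authorship 1....2....3..4
After op 5 (insert('p')): buffer="jpeltujphrnkjpovjp" (len 18), cursors c1@2 c2@8 c3@14 c4@18, authorship 11....22....33..44
After op 6 (move_right): buffer="jpeltujphrnkjpovjp" (len 18), cursors c1@3 c2@9 c3@15 c4@18, authorship 11....22....33..44
After op 7 (insert('v')): buffer="jpevltujphvrnkjpovvjpv" (len 22), cursors c1@4 c2@11 c3@18 c4@22, authorship 11.1...22.2...33.3.444
Authorship (.=original, N=cursor N): 1 1 . 1 . . . 2 2 . 2 . . . 3 3 . 3 . 4 4 4
Index 14: author = 3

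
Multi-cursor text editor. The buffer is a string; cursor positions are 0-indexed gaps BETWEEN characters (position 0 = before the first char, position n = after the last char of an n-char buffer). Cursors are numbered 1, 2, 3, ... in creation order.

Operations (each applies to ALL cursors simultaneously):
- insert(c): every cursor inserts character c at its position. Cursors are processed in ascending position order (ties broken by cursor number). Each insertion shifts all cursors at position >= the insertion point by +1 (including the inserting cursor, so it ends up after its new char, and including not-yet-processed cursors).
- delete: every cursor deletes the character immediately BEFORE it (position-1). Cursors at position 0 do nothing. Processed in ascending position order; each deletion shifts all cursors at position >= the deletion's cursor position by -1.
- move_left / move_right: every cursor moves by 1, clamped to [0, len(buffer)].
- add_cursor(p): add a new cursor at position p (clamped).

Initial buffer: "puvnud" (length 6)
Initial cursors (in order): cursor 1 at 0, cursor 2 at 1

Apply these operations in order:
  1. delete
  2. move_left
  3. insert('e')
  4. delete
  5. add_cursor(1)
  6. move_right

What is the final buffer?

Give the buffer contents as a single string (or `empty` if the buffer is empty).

After op 1 (delete): buffer="uvnud" (len 5), cursors c1@0 c2@0, authorship .....
After op 2 (move_left): buffer="uvnud" (len 5), cursors c1@0 c2@0, authorship .....
After op 3 (insert('e')): buffer="eeuvnud" (len 7), cursors c1@2 c2@2, authorship 12.....
After op 4 (delete): buffer="uvnud" (len 5), cursors c1@0 c2@0, authorship .....
After op 5 (add_cursor(1)): buffer="uvnud" (len 5), cursors c1@0 c2@0 c3@1, authorship .....
After op 6 (move_right): buffer="uvnud" (len 5), cursors c1@1 c2@1 c3@2, authorship .....

Answer: uvnud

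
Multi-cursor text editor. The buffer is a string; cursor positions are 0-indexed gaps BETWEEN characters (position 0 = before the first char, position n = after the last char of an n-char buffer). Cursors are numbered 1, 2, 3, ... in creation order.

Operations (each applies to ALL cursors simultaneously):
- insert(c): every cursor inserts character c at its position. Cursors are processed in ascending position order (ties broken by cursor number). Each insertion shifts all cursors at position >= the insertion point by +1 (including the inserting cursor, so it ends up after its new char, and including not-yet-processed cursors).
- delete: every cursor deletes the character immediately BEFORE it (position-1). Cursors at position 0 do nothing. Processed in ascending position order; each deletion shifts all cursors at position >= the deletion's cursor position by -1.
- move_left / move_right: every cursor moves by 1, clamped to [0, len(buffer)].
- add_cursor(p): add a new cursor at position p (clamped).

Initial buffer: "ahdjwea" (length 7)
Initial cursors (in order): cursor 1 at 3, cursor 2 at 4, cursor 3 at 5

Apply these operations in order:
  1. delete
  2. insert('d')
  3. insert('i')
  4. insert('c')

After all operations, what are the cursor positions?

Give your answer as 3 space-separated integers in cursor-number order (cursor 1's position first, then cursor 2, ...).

Answer: 11 11 11

Derivation:
After op 1 (delete): buffer="ahea" (len 4), cursors c1@2 c2@2 c3@2, authorship ....
After op 2 (insert('d')): buffer="ahdddea" (len 7), cursors c1@5 c2@5 c3@5, authorship ..123..
After op 3 (insert('i')): buffer="ahdddiiiea" (len 10), cursors c1@8 c2@8 c3@8, authorship ..123123..
After op 4 (insert('c')): buffer="ahdddiiicccea" (len 13), cursors c1@11 c2@11 c3@11, authorship ..123123123..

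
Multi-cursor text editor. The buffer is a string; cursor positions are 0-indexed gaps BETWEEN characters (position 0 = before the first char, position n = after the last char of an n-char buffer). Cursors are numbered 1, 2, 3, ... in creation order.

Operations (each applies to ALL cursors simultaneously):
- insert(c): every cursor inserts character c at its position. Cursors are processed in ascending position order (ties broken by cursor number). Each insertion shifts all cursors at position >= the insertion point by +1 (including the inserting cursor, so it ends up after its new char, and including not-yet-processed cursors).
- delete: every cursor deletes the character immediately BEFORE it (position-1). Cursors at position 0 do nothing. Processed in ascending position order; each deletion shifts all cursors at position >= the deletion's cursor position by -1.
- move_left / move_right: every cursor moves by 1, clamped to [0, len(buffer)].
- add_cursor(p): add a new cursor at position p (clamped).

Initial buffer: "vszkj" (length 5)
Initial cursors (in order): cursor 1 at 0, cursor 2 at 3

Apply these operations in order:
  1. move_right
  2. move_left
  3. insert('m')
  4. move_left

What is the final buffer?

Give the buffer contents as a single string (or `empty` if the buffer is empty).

After op 1 (move_right): buffer="vszkj" (len 5), cursors c1@1 c2@4, authorship .....
After op 2 (move_left): buffer="vszkj" (len 5), cursors c1@0 c2@3, authorship .....
After op 3 (insert('m')): buffer="mvszmkj" (len 7), cursors c1@1 c2@5, authorship 1...2..
After op 4 (move_left): buffer="mvszmkj" (len 7), cursors c1@0 c2@4, authorship 1...2..

Answer: mvszmkj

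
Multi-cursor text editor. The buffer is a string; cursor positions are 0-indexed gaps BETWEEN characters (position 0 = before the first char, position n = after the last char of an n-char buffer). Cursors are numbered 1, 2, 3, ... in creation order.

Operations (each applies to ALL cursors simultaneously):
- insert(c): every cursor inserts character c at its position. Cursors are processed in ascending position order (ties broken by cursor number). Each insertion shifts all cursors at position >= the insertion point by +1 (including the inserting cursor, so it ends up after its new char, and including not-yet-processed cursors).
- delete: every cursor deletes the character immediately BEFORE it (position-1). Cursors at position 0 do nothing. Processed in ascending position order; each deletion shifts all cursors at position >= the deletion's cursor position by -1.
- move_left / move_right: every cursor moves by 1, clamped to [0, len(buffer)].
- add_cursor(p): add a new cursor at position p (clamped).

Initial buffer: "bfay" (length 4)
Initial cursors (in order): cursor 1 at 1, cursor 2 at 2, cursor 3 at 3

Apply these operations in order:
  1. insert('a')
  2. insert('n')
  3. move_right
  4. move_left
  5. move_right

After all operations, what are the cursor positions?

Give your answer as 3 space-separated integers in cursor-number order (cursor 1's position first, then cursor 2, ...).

After op 1 (insert('a')): buffer="bafaaay" (len 7), cursors c1@2 c2@4 c3@6, authorship .1.2.3.
After op 2 (insert('n')): buffer="banfanaany" (len 10), cursors c1@3 c2@6 c3@9, authorship .11.22.33.
After op 3 (move_right): buffer="banfanaany" (len 10), cursors c1@4 c2@7 c3@10, authorship .11.22.33.
After op 4 (move_left): buffer="banfanaany" (len 10), cursors c1@3 c2@6 c3@9, authorship .11.22.33.
After op 5 (move_right): buffer="banfanaany" (len 10), cursors c1@4 c2@7 c3@10, authorship .11.22.33.

Answer: 4 7 10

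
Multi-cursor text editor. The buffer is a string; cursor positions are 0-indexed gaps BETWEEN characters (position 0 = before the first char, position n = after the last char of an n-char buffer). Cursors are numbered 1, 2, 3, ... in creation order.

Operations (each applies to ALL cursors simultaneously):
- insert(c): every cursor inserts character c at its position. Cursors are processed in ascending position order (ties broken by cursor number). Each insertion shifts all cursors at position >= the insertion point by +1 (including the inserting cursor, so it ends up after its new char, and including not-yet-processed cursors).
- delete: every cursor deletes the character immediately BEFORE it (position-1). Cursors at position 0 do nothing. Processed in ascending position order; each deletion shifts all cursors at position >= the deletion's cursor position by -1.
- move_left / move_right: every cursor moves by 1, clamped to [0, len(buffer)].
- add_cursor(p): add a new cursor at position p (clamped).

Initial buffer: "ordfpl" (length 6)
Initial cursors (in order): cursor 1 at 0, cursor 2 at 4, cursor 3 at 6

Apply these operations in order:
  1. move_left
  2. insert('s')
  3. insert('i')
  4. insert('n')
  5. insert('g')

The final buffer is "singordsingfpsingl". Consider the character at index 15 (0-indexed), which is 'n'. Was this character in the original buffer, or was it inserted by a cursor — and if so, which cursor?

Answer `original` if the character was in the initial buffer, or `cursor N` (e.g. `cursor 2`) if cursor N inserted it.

After op 1 (move_left): buffer="ordfpl" (len 6), cursors c1@0 c2@3 c3@5, authorship ......
After op 2 (insert('s')): buffer="sordsfpsl" (len 9), cursors c1@1 c2@5 c3@8, authorship 1...2..3.
After op 3 (insert('i')): buffer="siordsifpsil" (len 12), cursors c1@2 c2@7 c3@11, authorship 11...22..33.
After op 4 (insert('n')): buffer="sinordsinfpsinl" (len 15), cursors c1@3 c2@9 c3@14, authorship 111...222..333.
After op 5 (insert('g')): buffer="singordsingfpsingl" (len 18), cursors c1@4 c2@11 c3@17, authorship 1111...2222..3333.
Authorship (.=original, N=cursor N): 1 1 1 1 . . . 2 2 2 2 . . 3 3 3 3 .
Index 15: author = 3

Answer: cursor 3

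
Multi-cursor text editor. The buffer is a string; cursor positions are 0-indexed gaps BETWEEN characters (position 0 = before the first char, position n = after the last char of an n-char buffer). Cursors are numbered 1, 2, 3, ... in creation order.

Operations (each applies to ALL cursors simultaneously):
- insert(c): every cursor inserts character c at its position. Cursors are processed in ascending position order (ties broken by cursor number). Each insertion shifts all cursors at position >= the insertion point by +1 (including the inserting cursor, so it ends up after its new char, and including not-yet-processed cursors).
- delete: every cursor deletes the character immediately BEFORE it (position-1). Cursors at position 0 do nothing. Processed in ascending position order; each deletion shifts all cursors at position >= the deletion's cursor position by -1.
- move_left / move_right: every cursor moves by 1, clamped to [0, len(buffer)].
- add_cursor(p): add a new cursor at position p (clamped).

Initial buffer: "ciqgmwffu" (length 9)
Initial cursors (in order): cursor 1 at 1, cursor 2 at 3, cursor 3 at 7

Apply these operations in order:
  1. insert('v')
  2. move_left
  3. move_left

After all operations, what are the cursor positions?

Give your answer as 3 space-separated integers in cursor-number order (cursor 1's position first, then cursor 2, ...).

After op 1 (insert('v')): buffer="cviqvgmwfvfu" (len 12), cursors c1@2 c2@5 c3@10, authorship .1..2....3..
After op 2 (move_left): buffer="cviqvgmwfvfu" (len 12), cursors c1@1 c2@4 c3@9, authorship .1..2....3..
After op 3 (move_left): buffer="cviqvgmwfvfu" (len 12), cursors c1@0 c2@3 c3@8, authorship .1..2....3..

Answer: 0 3 8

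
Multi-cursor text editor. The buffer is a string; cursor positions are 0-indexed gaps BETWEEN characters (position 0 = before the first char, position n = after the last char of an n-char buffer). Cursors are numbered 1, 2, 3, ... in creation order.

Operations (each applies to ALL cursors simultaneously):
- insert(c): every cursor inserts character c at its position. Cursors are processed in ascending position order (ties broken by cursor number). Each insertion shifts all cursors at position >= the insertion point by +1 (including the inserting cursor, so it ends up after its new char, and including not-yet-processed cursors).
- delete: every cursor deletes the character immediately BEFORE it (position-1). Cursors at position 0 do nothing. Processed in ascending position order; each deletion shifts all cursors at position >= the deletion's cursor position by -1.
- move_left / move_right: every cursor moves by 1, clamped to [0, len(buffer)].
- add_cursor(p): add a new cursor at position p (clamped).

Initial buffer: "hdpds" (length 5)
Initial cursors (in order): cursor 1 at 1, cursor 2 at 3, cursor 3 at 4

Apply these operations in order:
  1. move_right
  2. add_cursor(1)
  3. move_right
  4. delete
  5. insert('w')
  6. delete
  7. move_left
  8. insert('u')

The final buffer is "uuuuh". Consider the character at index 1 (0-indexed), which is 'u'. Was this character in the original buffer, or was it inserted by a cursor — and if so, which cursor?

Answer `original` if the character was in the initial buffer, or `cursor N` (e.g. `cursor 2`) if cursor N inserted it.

After op 1 (move_right): buffer="hdpds" (len 5), cursors c1@2 c2@4 c3@5, authorship .....
After op 2 (add_cursor(1)): buffer="hdpds" (len 5), cursors c4@1 c1@2 c2@4 c3@5, authorship .....
After op 3 (move_right): buffer="hdpds" (len 5), cursors c4@2 c1@3 c2@5 c3@5, authorship .....
After op 4 (delete): buffer="h" (len 1), cursors c1@1 c2@1 c3@1 c4@1, authorship .
After op 5 (insert('w')): buffer="hwwww" (len 5), cursors c1@5 c2@5 c3@5 c4@5, authorship .1234
After op 6 (delete): buffer="h" (len 1), cursors c1@1 c2@1 c3@1 c4@1, authorship .
After op 7 (move_left): buffer="h" (len 1), cursors c1@0 c2@0 c3@0 c4@0, authorship .
After op 8 (insert('u')): buffer="uuuuh" (len 5), cursors c1@4 c2@4 c3@4 c4@4, authorship 1234.
Authorship (.=original, N=cursor N): 1 2 3 4 .
Index 1: author = 2

Answer: cursor 2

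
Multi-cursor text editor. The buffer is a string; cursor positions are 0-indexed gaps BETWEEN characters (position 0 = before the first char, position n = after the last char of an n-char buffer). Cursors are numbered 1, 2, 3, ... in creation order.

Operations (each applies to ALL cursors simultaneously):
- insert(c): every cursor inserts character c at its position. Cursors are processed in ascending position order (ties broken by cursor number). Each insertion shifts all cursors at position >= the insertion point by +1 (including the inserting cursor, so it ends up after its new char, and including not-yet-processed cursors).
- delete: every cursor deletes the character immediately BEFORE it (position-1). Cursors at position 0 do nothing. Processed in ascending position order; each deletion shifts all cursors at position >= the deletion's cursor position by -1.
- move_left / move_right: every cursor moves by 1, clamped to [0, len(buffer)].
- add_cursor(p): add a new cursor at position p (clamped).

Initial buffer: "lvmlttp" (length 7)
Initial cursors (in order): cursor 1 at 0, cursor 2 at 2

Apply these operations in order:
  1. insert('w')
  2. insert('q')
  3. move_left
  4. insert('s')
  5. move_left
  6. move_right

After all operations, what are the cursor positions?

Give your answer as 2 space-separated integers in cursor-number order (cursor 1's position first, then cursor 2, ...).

After op 1 (insert('w')): buffer="wlvwmlttp" (len 9), cursors c1@1 c2@4, authorship 1..2.....
After op 2 (insert('q')): buffer="wqlvwqmlttp" (len 11), cursors c1@2 c2@6, authorship 11..22.....
After op 3 (move_left): buffer="wqlvwqmlttp" (len 11), cursors c1@1 c2@5, authorship 11..22.....
After op 4 (insert('s')): buffer="wsqlvwsqmlttp" (len 13), cursors c1@2 c2@7, authorship 111..222.....
After op 5 (move_left): buffer="wsqlvwsqmlttp" (len 13), cursors c1@1 c2@6, authorship 111..222.....
After op 6 (move_right): buffer="wsqlvwsqmlttp" (len 13), cursors c1@2 c2@7, authorship 111..222.....

Answer: 2 7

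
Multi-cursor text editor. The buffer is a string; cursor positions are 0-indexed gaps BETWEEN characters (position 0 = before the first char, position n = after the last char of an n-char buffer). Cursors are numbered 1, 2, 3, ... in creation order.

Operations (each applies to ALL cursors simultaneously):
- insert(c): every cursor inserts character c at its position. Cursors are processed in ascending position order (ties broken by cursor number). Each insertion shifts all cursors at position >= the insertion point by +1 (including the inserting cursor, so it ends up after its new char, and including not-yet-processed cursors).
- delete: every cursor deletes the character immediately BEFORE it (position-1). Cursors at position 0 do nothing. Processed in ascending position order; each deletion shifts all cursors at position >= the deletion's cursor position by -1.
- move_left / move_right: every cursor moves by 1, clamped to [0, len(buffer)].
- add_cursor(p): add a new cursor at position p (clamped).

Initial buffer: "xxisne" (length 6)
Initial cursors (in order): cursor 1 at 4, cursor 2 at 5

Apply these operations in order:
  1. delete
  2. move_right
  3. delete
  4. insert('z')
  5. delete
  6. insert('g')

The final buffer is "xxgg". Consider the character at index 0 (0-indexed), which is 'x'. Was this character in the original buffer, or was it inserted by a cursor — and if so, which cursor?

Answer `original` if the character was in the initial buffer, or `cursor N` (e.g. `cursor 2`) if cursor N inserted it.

Answer: original

Derivation:
After op 1 (delete): buffer="xxie" (len 4), cursors c1@3 c2@3, authorship ....
After op 2 (move_right): buffer="xxie" (len 4), cursors c1@4 c2@4, authorship ....
After op 3 (delete): buffer="xx" (len 2), cursors c1@2 c2@2, authorship ..
After op 4 (insert('z')): buffer="xxzz" (len 4), cursors c1@4 c2@4, authorship ..12
After op 5 (delete): buffer="xx" (len 2), cursors c1@2 c2@2, authorship ..
After op 6 (insert('g')): buffer="xxgg" (len 4), cursors c1@4 c2@4, authorship ..12
Authorship (.=original, N=cursor N): . . 1 2
Index 0: author = original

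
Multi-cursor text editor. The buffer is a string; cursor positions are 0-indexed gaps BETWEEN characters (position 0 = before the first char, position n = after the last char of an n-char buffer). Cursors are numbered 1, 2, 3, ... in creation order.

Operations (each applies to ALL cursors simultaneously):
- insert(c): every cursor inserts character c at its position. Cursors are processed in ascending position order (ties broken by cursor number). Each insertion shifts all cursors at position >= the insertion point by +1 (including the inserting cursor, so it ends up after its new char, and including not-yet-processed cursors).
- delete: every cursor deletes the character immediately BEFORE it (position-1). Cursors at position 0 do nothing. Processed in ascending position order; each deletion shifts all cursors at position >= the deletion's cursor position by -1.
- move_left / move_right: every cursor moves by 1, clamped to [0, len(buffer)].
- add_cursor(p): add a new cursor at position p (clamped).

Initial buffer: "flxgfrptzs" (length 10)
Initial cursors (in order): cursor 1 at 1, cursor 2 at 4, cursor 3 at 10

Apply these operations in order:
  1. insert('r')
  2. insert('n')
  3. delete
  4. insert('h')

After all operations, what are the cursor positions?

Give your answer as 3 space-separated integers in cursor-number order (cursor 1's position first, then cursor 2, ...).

Answer: 3 8 16

Derivation:
After op 1 (insert('r')): buffer="frlxgrfrptzsr" (len 13), cursors c1@2 c2@6 c3@13, authorship .1...2......3
After op 2 (insert('n')): buffer="frnlxgrnfrptzsrn" (len 16), cursors c1@3 c2@8 c3@16, authorship .11...22......33
After op 3 (delete): buffer="frlxgrfrptzsr" (len 13), cursors c1@2 c2@6 c3@13, authorship .1...2......3
After op 4 (insert('h')): buffer="frhlxgrhfrptzsrh" (len 16), cursors c1@3 c2@8 c3@16, authorship .11...22......33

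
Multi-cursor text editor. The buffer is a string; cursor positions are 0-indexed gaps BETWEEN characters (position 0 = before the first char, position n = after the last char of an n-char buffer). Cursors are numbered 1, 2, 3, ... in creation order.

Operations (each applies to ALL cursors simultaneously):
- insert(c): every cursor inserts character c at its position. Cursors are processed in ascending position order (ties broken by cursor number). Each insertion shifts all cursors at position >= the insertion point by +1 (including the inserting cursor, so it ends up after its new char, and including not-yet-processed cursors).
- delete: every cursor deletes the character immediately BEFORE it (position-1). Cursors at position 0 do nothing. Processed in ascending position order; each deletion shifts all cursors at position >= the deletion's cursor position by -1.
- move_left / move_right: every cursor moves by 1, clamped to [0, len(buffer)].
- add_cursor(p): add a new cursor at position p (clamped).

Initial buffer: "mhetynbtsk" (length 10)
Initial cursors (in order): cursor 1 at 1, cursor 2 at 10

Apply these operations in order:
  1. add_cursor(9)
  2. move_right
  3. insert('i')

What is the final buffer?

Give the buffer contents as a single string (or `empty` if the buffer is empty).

Answer: mhietynbtskii

Derivation:
After op 1 (add_cursor(9)): buffer="mhetynbtsk" (len 10), cursors c1@1 c3@9 c2@10, authorship ..........
After op 2 (move_right): buffer="mhetynbtsk" (len 10), cursors c1@2 c2@10 c3@10, authorship ..........
After op 3 (insert('i')): buffer="mhietynbtskii" (len 13), cursors c1@3 c2@13 c3@13, authorship ..1........23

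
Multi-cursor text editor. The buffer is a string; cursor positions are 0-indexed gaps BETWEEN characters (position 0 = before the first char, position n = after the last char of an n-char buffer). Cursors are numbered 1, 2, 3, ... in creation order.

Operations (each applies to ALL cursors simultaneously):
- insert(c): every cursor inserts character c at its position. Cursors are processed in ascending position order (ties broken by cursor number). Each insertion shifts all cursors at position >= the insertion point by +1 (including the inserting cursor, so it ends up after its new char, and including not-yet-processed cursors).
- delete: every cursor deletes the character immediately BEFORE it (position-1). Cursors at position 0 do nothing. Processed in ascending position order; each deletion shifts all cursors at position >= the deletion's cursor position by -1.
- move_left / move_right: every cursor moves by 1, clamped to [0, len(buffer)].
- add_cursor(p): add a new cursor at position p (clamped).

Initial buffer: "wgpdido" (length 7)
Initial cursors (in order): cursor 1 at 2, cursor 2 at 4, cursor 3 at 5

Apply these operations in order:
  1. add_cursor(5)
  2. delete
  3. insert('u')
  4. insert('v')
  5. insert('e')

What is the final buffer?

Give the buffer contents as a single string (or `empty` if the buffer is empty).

Answer: wuuuuvvvveeeedo

Derivation:
After op 1 (add_cursor(5)): buffer="wgpdido" (len 7), cursors c1@2 c2@4 c3@5 c4@5, authorship .......
After op 2 (delete): buffer="wdo" (len 3), cursors c1@1 c2@1 c3@1 c4@1, authorship ...
After op 3 (insert('u')): buffer="wuuuudo" (len 7), cursors c1@5 c2@5 c3@5 c4@5, authorship .1234..
After op 4 (insert('v')): buffer="wuuuuvvvvdo" (len 11), cursors c1@9 c2@9 c3@9 c4@9, authorship .12341234..
After op 5 (insert('e')): buffer="wuuuuvvvveeeedo" (len 15), cursors c1@13 c2@13 c3@13 c4@13, authorship .123412341234..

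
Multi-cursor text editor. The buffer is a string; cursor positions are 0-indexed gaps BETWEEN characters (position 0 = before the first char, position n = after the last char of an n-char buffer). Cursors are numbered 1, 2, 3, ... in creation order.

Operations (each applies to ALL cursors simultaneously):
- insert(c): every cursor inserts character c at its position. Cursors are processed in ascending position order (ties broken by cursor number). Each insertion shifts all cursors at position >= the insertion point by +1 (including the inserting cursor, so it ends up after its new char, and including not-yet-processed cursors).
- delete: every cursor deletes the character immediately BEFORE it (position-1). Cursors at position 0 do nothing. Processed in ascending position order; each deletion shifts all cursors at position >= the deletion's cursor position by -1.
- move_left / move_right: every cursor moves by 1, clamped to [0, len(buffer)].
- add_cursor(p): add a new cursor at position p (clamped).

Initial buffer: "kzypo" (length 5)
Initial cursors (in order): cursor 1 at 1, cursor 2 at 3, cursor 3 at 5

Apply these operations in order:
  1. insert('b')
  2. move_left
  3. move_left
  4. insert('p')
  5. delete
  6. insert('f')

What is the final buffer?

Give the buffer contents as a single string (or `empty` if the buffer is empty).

After op 1 (insert('b')): buffer="kbzybpob" (len 8), cursors c1@2 c2@5 c3@8, authorship .1..2..3
After op 2 (move_left): buffer="kbzybpob" (len 8), cursors c1@1 c2@4 c3@7, authorship .1..2..3
After op 3 (move_left): buffer="kbzybpob" (len 8), cursors c1@0 c2@3 c3@6, authorship .1..2..3
After op 4 (insert('p')): buffer="pkbzpybppob" (len 11), cursors c1@1 c2@5 c3@9, authorship 1.1.2.2.3.3
After op 5 (delete): buffer="kbzybpob" (len 8), cursors c1@0 c2@3 c3@6, authorship .1..2..3
After op 6 (insert('f')): buffer="fkbzfybpfob" (len 11), cursors c1@1 c2@5 c3@9, authorship 1.1.2.2.3.3

Answer: fkbzfybpfob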